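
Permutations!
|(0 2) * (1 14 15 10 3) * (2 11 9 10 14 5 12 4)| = |(0 11 9 10 3 1 5 12 4 2)(14 15)| = 10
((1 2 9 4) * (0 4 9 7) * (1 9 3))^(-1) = (0 7 2 1 3 9 4) = [7, 3, 1, 9, 0, 5, 6, 2, 8, 4]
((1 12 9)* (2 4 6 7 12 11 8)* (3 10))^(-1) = (1 9 12 7 6 4 2 8 11)(3 10) = [0, 9, 8, 10, 2, 5, 4, 6, 11, 12, 3, 1, 7]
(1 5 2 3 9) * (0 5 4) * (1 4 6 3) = (0 5 2 1 6 3 9 4) = [5, 6, 1, 9, 0, 2, 3, 7, 8, 4]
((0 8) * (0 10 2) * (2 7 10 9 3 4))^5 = [2, 1, 4, 9, 3, 5, 6, 10, 0, 8, 7] = (0 2 4 3 9 8)(7 10)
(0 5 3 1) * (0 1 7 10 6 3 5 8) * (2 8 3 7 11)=[3, 1, 8, 11, 4, 5, 7, 10, 0, 9, 6, 2]=(0 3 11 2 8)(6 7 10)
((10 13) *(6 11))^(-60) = (13) = [0, 1, 2, 3, 4, 5, 6, 7, 8, 9, 10, 11, 12, 13]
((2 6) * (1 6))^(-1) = [0, 2, 6, 3, 4, 5, 1] = (1 2 6)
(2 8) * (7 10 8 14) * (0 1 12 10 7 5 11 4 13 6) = (0 1 12 10 8 2 14 5 11 4 13 6) = [1, 12, 14, 3, 13, 11, 0, 7, 2, 9, 8, 4, 10, 6, 5]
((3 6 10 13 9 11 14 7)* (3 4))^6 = (3 14 13)(4 11 10)(6 7 9) = [0, 1, 2, 14, 11, 5, 7, 9, 8, 6, 4, 10, 12, 3, 13]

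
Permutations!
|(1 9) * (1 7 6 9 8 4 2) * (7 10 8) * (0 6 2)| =|(0 6 9 10 8 4)(1 7 2)| =6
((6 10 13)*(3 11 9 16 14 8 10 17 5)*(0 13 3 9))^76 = (0 5 8)(3 6 16)(9 10 13)(11 17 14) = [5, 1, 2, 6, 4, 8, 16, 7, 0, 10, 13, 17, 12, 9, 11, 15, 3, 14]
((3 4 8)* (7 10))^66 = [0, 1, 2, 3, 4, 5, 6, 7, 8, 9, 10] = (10)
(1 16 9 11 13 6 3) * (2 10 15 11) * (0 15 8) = (0 15 11 13 6 3 1 16 9 2 10 8) = [15, 16, 10, 1, 4, 5, 3, 7, 0, 2, 8, 13, 12, 6, 14, 11, 9]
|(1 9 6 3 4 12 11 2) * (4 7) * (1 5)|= |(1 9 6 3 7 4 12 11 2 5)|= 10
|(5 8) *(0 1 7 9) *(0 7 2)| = |(0 1 2)(5 8)(7 9)| = 6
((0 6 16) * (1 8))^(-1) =(0 16 6)(1 8) =[16, 8, 2, 3, 4, 5, 0, 7, 1, 9, 10, 11, 12, 13, 14, 15, 6]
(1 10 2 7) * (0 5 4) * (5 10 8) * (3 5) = (0 10 2 7 1 8 3 5 4) = [10, 8, 7, 5, 0, 4, 6, 1, 3, 9, 2]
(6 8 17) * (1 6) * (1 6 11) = (1 11)(6 8 17) = [0, 11, 2, 3, 4, 5, 8, 7, 17, 9, 10, 1, 12, 13, 14, 15, 16, 6]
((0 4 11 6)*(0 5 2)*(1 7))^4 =(0 5 11)(2 6 4) =[5, 1, 6, 3, 2, 11, 4, 7, 8, 9, 10, 0]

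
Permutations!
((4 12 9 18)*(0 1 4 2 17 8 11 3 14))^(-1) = [14, 0, 18, 11, 1, 5, 6, 7, 17, 12, 10, 8, 4, 13, 3, 15, 16, 2, 9] = (0 14 3 11 8 17 2 18 9 12 4 1)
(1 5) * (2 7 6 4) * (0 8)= (0 8)(1 5)(2 7 6 4)= [8, 5, 7, 3, 2, 1, 4, 6, 0]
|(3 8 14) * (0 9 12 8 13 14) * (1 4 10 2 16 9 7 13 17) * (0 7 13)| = |(0 13 14 3 17 1 4 10 2 16 9 12 8 7)| = 14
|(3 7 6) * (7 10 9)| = |(3 10 9 7 6)| = 5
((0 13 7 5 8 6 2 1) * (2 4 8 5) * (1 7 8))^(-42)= (13)= [0, 1, 2, 3, 4, 5, 6, 7, 8, 9, 10, 11, 12, 13]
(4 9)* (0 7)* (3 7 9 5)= (0 9 4 5 3 7)= [9, 1, 2, 7, 5, 3, 6, 0, 8, 4]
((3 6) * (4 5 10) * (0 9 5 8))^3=(0 10)(3 6)(4 9)(5 8)=[10, 1, 2, 6, 9, 8, 3, 7, 5, 4, 0]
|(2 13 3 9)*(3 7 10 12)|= 7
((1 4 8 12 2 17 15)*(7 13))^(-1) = (1 15 17 2 12 8 4)(7 13) = [0, 15, 12, 3, 1, 5, 6, 13, 4, 9, 10, 11, 8, 7, 14, 17, 16, 2]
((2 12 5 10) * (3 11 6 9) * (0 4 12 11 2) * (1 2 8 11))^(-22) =[5, 1, 2, 6, 10, 4, 8, 7, 9, 11, 12, 3, 0] =(0 5 4 10 12)(3 6 8 9 11)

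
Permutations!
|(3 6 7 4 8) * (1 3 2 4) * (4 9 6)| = |(1 3 4 8 2 9 6 7)| = 8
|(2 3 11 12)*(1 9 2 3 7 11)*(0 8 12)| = |(0 8 12 3 1 9 2 7 11)| = 9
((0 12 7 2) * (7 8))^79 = (0 2 7 8 12) = [2, 1, 7, 3, 4, 5, 6, 8, 12, 9, 10, 11, 0]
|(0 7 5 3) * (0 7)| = |(3 7 5)| = 3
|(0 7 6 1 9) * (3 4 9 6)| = 10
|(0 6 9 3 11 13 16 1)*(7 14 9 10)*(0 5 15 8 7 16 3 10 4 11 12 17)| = 72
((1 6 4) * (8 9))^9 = (8 9) = [0, 1, 2, 3, 4, 5, 6, 7, 9, 8]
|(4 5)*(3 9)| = |(3 9)(4 5)| = 2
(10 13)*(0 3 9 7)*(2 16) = (0 3 9 7)(2 16)(10 13) = [3, 1, 16, 9, 4, 5, 6, 0, 8, 7, 13, 11, 12, 10, 14, 15, 2]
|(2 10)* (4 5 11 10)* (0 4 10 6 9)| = 6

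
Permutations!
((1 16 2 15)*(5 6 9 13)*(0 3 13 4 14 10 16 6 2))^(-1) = [16, 15, 5, 0, 9, 13, 1, 7, 8, 6, 14, 11, 12, 3, 4, 2, 10] = (0 16 10 14 4 9 6 1 15 2 5 13 3)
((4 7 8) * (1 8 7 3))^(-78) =(1 4)(3 8) =[0, 4, 2, 8, 1, 5, 6, 7, 3]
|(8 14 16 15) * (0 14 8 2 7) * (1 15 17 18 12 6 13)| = |(0 14 16 17 18 12 6 13 1 15 2 7)| = 12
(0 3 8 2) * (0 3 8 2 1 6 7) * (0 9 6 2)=[8, 2, 3, 0, 4, 5, 7, 9, 1, 6]=(0 8 1 2 3)(6 7 9)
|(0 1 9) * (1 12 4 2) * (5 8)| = 6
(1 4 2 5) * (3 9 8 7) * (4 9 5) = [0, 9, 4, 5, 2, 1, 6, 3, 7, 8] = (1 9 8 7 3 5)(2 4)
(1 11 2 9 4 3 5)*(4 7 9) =[0, 11, 4, 5, 3, 1, 6, 9, 8, 7, 10, 2] =(1 11 2 4 3 5)(7 9)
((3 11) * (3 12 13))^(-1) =(3 13 12 11) =[0, 1, 2, 13, 4, 5, 6, 7, 8, 9, 10, 3, 11, 12]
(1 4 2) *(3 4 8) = (1 8 3 4 2) = [0, 8, 1, 4, 2, 5, 6, 7, 3]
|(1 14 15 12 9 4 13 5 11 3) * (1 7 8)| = |(1 14 15 12 9 4 13 5 11 3 7 8)| = 12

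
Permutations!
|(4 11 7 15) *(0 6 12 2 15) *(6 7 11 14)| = |(0 7)(2 15 4 14 6 12)| = 6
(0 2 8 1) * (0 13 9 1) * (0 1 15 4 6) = [2, 13, 8, 3, 6, 5, 0, 7, 1, 15, 10, 11, 12, 9, 14, 4] = (0 2 8 1 13 9 15 4 6)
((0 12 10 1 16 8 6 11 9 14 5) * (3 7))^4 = (0 16 9 12 8 14 10 6 5 1 11) = [16, 11, 2, 3, 4, 1, 5, 7, 14, 12, 6, 0, 8, 13, 10, 15, 9]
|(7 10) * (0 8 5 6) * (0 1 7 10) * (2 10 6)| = |(0 8 5 2 10 6 1 7)| = 8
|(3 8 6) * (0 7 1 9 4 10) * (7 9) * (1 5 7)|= 12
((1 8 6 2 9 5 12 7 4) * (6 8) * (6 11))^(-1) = (1 4 7 12 5 9 2 6 11) = [0, 4, 6, 3, 7, 9, 11, 12, 8, 2, 10, 1, 5]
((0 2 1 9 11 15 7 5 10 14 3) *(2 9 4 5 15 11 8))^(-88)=[8, 5, 4, 9, 10, 14, 6, 7, 1, 2, 3, 11, 12, 13, 0, 15]=(15)(0 8 1 5 14)(2 4 10 3 9)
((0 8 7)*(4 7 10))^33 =[4, 1, 2, 3, 8, 5, 6, 10, 7, 9, 0] =(0 4 8 7 10)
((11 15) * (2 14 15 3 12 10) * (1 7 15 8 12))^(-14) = [0, 7, 14, 1, 4, 5, 6, 15, 12, 9, 2, 3, 10, 13, 8, 11] = (1 7 15 11 3)(2 14 8 12 10)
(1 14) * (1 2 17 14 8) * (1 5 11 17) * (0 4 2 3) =(0 4 2 1 8 5 11 17 14 3) =[4, 8, 1, 0, 2, 11, 6, 7, 5, 9, 10, 17, 12, 13, 3, 15, 16, 14]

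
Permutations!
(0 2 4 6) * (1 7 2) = (0 1 7 2 4 6) = [1, 7, 4, 3, 6, 5, 0, 2]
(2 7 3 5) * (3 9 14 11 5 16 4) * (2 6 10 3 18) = (2 7 9 14 11 5 6 10 3 16 4 18) = [0, 1, 7, 16, 18, 6, 10, 9, 8, 14, 3, 5, 12, 13, 11, 15, 4, 17, 2]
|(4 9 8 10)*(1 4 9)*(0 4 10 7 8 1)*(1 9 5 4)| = |(0 1 10 5 4)(7 8)| = 10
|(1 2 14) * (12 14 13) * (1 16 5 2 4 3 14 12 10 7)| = |(1 4 3 14 16 5 2 13 10 7)| = 10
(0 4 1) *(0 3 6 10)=(0 4 1 3 6 10)=[4, 3, 2, 6, 1, 5, 10, 7, 8, 9, 0]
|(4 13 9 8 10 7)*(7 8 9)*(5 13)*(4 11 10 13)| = 10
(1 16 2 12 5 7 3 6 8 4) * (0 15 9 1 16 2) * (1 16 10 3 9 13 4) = [15, 2, 12, 6, 10, 7, 8, 9, 1, 16, 3, 11, 5, 4, 14, 13, 0] = (0 15 13 4 10 3 6 8 1 2 12 5 7 9 16)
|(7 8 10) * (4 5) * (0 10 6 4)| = 7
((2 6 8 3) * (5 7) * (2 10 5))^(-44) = (2 5 3 6 7 10 8) = [0, 1, 5, 6, 4, 3, 7, 10, 2, 9, 8]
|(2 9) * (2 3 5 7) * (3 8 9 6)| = 10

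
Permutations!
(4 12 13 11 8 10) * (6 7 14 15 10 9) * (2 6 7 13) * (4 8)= (2 6 13 11 4 12)(7 14 15 10 8 9)= [0, 1, 6, 3, 12, 5, 13, 14, 9, 7, 8, 4, 2, 11, 15, 10]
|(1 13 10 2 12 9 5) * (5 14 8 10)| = 6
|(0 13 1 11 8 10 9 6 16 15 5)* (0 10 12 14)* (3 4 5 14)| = 15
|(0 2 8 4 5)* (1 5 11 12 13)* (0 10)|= |(0 2 8 4 11 12 13 1 5 10)|= 10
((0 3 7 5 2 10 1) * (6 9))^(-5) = (0 7 2 1 3 5 10)(6 9) = [7, 3, 1, 5, 4, 10, 9, 2, 8, 6, 0]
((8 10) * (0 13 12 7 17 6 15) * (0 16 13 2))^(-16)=(6 7 13 15 17 12 16)=[0, 1, 2, 3, 4, 5, 7, 13, 8, 9, 10, 11, 16, 15, 14, 17, 6, 12]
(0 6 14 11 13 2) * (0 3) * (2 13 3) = (0 6 14 11 3) = [6, 1, 2, 0, 4, 5, 14, 7, 8, 9, 10, 3, 12, 13, 11]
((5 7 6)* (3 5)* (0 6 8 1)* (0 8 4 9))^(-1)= (0 9 4 7 5 3 6)(1 8)= [9, 8, 2, 6, 7, 3, 0, 5, 1, 4]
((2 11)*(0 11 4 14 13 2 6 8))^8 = (14) = [0, 1, 2, 3, 4, 5, 6, 7, 8, 9, 10, 11, 12, 13, 14]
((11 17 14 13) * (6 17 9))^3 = [0, 1, 2, 3, 4, 5, 13, 7, 8, 14, 10, 17, 12, 6, 9, 15, 16, 11] = (6 13)(9 14)(11 17)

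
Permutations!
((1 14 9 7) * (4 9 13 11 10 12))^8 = [0, 7, 2, 3, 12, 5, 6, 9, 8, 4, 11, 13, 10, 14, 1] = (1 7 9 4 12 10 11 13 14)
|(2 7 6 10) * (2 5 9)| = |(2 7 6 10 5 9)| = 6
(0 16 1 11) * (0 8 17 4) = (0 16 1 11 8 17 4) = [16, 11, 2, 3, 0, 5, 6, 7, 17, 9, 10, 8, 12, 13, 14, 15, 1, 4]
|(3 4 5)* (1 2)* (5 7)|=4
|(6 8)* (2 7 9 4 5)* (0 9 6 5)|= |(0 9 4)(2 7 6 8 5)|= 15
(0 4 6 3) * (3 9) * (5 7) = (0 4 6 9 3)(5 7) = [4, 1, 2, 0, 6, 7, 9, 5, 8, 3]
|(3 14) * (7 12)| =2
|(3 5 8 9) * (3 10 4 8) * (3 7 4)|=7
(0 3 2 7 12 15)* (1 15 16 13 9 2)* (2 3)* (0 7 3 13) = (0 2 3 1 15 7 12 16)(9 13) = [2, 15, 3, 1, 4, 5, 6, 12, 8, 13, 10, 11, 16, 9, 14, 7, 0]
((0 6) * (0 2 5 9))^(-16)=(0 9 5 2 6)=[9, 1, 6, 3, 4, 2, 0, 7, 8, 5]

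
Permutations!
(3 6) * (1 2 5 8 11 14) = [0, 2, 5, 6, 4, 8, 3, 7, 11, 9, 10, 14, 12, 13, 1] = (1 2 5 8 11 14)(3 6)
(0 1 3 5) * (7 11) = (0 1 3 5)(7 11) = [1, 3, 2, 5, 4, 0, 6, 11, 8, 9, 10, 7]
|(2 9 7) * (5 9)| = 4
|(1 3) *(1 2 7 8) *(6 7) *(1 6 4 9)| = |(1 3 2 4 9)(6 7 8)| = 15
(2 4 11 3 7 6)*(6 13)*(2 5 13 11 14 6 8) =(2 4 14 6 5 13 8)(3 7 11) =[0, 1, 4, 7, 14, 13, 5, 11, 2, 9, 10, 3, 12, 8, 6]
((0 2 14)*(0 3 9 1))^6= (14)= [0, 1, 2, 3, 4, 5, 6, 7, 8, 9, 10, 11, 12, 13, 14]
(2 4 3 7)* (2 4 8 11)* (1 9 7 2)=(1 9 7 4 3 2 8 11)=[0, 9, 8, 2, 3, 5, 6, 4, 11, 7, 10, 1]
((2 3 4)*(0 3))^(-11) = (0 3 4 2) = [3, 1, 0, 4, 2]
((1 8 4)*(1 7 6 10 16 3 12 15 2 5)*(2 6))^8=(1 4 2)(3 15 10)(5 8 7)(6 16 12)=[0, 4, 1, 15, 2, 8, 16, 5, 7, 9, 3, 11, 6, 13, 14, 10, 12]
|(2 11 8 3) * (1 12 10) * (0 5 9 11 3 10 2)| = |(0 5 9 11 8 10 1 12 2 3)| = 10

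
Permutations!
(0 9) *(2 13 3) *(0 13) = [9, 1, 0, 2, 4, 5, 6, 7, 8, 13, 10, 11, 12, 3] = (0 9 13 3 2)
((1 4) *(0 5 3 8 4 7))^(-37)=(0 1 8 5 7 4 3)=[1, 8, 2, 0, 3, 7, 6, 4, 5]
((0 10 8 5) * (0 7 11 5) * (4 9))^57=[0, 1, 2, 3, 9, 5, 6, 7, 8, 4, 10, 11]=(11)(4 9)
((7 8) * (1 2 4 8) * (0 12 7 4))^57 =(0 7 2 12 1)(4 8) =[7, 0, 12, 3, 8, 5, 6, 2, 4, 9, 10, 11, 1]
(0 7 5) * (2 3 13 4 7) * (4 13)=(13)(0 2 3 4 7 5)=[2, 1, 3, 4, 7, 0, 6, 5, 8, 9, 10, 11, 12, 13]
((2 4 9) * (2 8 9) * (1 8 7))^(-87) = (1 8 9 7)(2 4) = [0, 8, 4, 3, 2, 5, 6, 1, 9, 7]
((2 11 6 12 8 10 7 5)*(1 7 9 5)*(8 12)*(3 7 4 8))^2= (12)(1 8 9 2 6 7 4 10 5 11 3)= [0, 8, 6, 1, 10, 11, 7, 4, 9, 2, 5, 3, 12]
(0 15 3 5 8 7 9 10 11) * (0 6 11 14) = [15, 1, 2, 5, 4, 8, 11, 9, 7, 10, 14, 6, 12, 13, 0, 3] = (0 15 3 5 8 7 9 10 14)(6 11)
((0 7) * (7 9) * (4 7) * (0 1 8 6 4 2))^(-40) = (0 2 9) = [2, 1, 9, 3, 4, 5, 6, 7, 8, 0]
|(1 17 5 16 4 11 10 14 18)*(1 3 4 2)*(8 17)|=6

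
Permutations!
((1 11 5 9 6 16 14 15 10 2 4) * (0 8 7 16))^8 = (0 4 7 11 14 9 10)(1 16 5 15 6 2 8) = [4, 16, 8, 3, 7, 15, 2, 11, 1, 10, 0, 14, 12, 13, 9, 6, 5]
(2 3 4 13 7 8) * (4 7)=(2 3 7 8)(4 13)=[0, 1, 3, 7, 13, 5, 6, 8, 2, 9, 10, 11, 12, 4]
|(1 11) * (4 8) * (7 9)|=|(1 11)(4 8)(7 9)|=2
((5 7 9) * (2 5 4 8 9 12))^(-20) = (12)(4 8 9) = [0, 1, 2, 3, 8, 5, 6, 7, 9, 4, 10, 11, 12]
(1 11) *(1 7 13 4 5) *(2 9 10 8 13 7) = (1 11 2 9 10 8 13 4 5) = [0, 11, 9, 3, 5, 1, 6, 7, 13, 10, 8, 2, 12, 4]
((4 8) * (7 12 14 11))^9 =(4 8)(7 12 14 11) =[0, 1, 2, 3, 8, 5, 6, 12, 4, 9, 10, 7, 14, 13, 11]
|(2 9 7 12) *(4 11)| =4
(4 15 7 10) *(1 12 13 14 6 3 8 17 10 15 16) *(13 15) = (1 12 15 7 13 14 6 3 8 17 10 4 16) = [0, 12, 2, 8, 16, 5, 3, 13, 17, 9, 4, 11, 15, 14, 6, 7, 1, 10]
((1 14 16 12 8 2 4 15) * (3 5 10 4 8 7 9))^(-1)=(1 15 4 10 5 3 9 7 12 16 14)(2 8)=[0, 15, 8, 9, 10, 3, 6, 12, 2, 7, 5, 11, 16, 13, 1, 4, 14]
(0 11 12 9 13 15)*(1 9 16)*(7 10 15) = (0 11 12 16 1 9 13 7 10 15) = [11, 9, 2, 3, 4, 5, 6, 10, 8, 13, 15, 12, 16, 7, 14, 0, 1]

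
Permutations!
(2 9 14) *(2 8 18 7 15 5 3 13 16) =(2 9 14 8 18 7 15 5 3 13 16) =[0, 1, 9, 13, 4, 3, 6, 15, 18, 14, 10, 11, 12, 16, 8, 5, 2, 17, 7]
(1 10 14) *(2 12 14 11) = (1 10 11 2 12 14) = [0, 10, 12, 3, 4, 5, 6, 7, 8, 9, 11, 2, 14, 13, 1]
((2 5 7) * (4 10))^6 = (10) = [0, 1, 2, 3, 4, 5, 6, 7, 8, 9, 10]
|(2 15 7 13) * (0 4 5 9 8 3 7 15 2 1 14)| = 10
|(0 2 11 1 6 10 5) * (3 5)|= |(0 2 11 1 6 10 3 5)|= 8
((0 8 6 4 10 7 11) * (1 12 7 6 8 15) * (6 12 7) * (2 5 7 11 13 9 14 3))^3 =[11, 15, 13, 7, 6, 9, 12, 14, 8, 2, 4, 1, 10, 3, 5, 0] =(0 11 1 15)(2 13 3 7 14 5 9)(4 6 12 10)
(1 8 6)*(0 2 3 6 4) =(0 2 3 6 1 8 4) =[2, 8, 3, 6, 0, 5, 1, 7, 4]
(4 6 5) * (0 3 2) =(0 3 2)(4 6 5) =[3, 1, 0, 2, 6, 4, 5]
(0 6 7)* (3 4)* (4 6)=(0 4 3 6 7)=[4, 1, 2, 6, 3, 5, 7, 0]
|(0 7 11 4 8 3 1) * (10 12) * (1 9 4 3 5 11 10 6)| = 6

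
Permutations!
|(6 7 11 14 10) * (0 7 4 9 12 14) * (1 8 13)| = 6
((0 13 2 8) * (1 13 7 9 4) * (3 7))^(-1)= [8, 4, 13, 0, 9, 5, 6, 3, 2, 7, 10, 11, 12, 1]= (0 8 2 13 1 4 9 7 3)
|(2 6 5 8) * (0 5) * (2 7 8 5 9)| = 4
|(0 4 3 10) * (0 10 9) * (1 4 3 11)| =|(0 3 9)(1 4 11)| =3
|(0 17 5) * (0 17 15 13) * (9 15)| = |(0 9 15 13)(5 17)| = 4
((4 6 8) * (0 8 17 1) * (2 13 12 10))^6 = (17)(2 12)(10 13) = [0, 1, 12, 3, 4, 5, 6, 7, 8, 9, 13, 11, 2, 10, 14, 15, 16, 17]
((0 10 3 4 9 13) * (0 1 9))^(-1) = [4, 13, 2, 10, 3, 5, 6, 7, 8, 1, 0, 11, 12, 9] = (0 4 3 10)(1 13 9)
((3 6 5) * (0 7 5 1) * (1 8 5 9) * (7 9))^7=(0 9 1)(3 5 8 6)=[9, 0, 2, 5, 4, 8, 3, 7, 6, 1]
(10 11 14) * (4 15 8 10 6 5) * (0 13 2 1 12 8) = (0 13 2 1 12 8 10 11 14 6 5 4 15) = [13, 12, 1, 3, 15, 4, 5, 7, 10, 9, 11, 14, 8, 2, 6, 0]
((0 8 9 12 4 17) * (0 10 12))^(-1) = (0 9 8)(4 12 10 17) = [9, 1, 2, 3, 12, 5, 6, 7, 0, 8, 17, 11, 10, 13, 14, 15, 16, 4]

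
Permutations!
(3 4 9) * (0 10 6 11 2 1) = (0 10 6 11 2 1)(3 4 9) = [10, 0, 1, 4, 9, 5, 11, 7, 8, 3, 6, 2]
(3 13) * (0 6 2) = (0 6 2)(3 13) = [6, 1, 0, 13, 4, 5, 2, 7, 8, 9, 10, 11, 12, 3]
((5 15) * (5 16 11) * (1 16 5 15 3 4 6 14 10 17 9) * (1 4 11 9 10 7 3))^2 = (17)(1 9 6 7 11 5 16 4 14 3 15) = [0, 9, 2, 15, 14, 16, 7, 11, 8, 6, 10, 5, 12, 13, 3, 1, 4, 17]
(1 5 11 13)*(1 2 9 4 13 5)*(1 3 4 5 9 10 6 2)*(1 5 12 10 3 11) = (1 11 9 12 10 6 2 3 4 13 5) = [0, 11, 3, 4, 13, 1, 2, 7, 8, 12, 6, 9, 10, 5]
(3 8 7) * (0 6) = (0 6)(3 8 7) = [6, 1, 2, 8, 4, 5, 0, 3, 7]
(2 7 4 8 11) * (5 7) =[0, 1, 5, 3, 8, 7, 6, 4, 11, 9, 10, 2] =(2 5 7 4 8 11)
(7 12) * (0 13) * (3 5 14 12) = (0 13)(3 5 14 12 7) = [13, 1, 2, 5, 4, 14, 6, 3, 8, 9, 10, 11, 7, 0, 12]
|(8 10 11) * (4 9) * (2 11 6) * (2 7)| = |(2 11 8 10 6 7)(4 9)| = 6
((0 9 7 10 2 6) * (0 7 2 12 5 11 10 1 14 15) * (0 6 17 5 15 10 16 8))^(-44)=[5, 6, 16, 3, 4, 0, 12, 15, 17, 11, 1, 9, 14, 13, 7, 10, 2, 8]=(0 5)(1 6 12 14 7 15 10)(2 16)(8 17)(9 11)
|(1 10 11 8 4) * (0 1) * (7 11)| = 7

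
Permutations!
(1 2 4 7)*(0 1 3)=(0 1 2 4 7 3)=[1, 2, 4, 0, 7, 5, 6, 3]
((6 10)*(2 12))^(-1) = (2 12)(6 10) = [0, 1, 12, 3, 4, 5, 10, 7, 8, 9, 6, 11, 2]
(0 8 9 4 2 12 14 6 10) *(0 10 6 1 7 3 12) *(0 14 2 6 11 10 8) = [0, 7, 14, 12, 6, 5, 11, 3, 9, 4, 8, 10, 2, 13, 1] = (1 7 3 12 2 14)(4 6 11 10 8 9)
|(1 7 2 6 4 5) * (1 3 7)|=|(2 6 4 5 3 7)|=6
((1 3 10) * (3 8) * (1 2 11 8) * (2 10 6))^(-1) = [0, 1, 6, 8, 4, 5, 3, 7, 11, 9, 10, 2] = (2 6 3 8 11)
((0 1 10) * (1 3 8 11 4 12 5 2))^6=[5, 4, 11, 2, 0, 8, 6, 7, 1, 9, 12, 10, 3]=(0 5 8 1 4)(2 11 10 12 3)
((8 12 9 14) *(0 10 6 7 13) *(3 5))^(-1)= (0 13 7 6 10)(3 5)(8 14 9 12)= [13, 1, 2, 5, 4, 3, 10, 6, 14, 12, 0, 11, 8, 7, 9]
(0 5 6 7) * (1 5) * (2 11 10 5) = [1, 2, 11, 3, 4, 6, 7, 0, 8, 9, 5, 10] = (0 1 2 11 10 5 6 7)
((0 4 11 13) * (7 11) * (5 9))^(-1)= (0 13 11 7 4)(5 9)= [13, 1, 2, 3, 0, 9, 6, 4, 8, 5, 10, 7, 12, 11]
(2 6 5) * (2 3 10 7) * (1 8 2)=[0, 8, 6, 10, 4, 3, 5, 1, 2, 9, 7]=(1 8 2 6 5 3 10 7)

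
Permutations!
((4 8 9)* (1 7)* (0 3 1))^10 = (0 1)(3 7)(4 8 9) = [1, 0, 2, 7, 8, 5, 6, 3, 9, 4]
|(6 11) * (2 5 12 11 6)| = 4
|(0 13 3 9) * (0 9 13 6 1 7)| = |(0 6 1 7)(3 13)| = 4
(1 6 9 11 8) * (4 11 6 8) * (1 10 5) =(1 8 10 5)(4 11)(6 9) =[0, 8, 2, 3, 11, 1, 9, 7, 10, 6, 5, 4]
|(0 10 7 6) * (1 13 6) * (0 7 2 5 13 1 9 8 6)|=|(0 10 2 5 13)(6 7 9 8)|=20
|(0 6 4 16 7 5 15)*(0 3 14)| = |(0 6 4 16 7 5 15 3 14)| = 9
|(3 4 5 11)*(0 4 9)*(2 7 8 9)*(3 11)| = |(11)(0 4 5 3 2 7 8 9)| = 8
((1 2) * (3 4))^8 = (4) = [0, 1, 2, 3, 4]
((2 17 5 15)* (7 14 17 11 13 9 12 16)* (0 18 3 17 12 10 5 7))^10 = (0 3 7 12)(2 9 15 13 5 11 10)(14 16 18 17) = [3, 1, 9, 7, 4, 11, 6, 12, 8, 15, 2, 10, 0, 5, 16, 13, 18, 14, 17]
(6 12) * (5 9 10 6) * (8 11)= [0, 1, 2, 3, 4, 9, 12, 7, 11, 10, 6, 8, 5]= (5 9 10 6 12)(8 11)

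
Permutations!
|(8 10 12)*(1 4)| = 6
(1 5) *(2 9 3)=(1 5)(2 9 3)=[0, 5, 9, 2, 4, 1, 6, 7, 8, 3]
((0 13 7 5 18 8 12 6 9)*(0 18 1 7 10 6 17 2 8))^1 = (0 13 10 6 9 18)(1 7 5)(2 8 12 17) = [13, 7, 8, 3, 4, 1, 9, 5, 12, 18, 6, 11, 17, 10, 14, 15, 16, 2, 0]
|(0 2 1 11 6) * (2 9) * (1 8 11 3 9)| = 8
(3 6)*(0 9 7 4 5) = (0 9 7 4 5)(3 6) = [9, 1, 2, 6, 5, 0, 3, 4, 8, 7]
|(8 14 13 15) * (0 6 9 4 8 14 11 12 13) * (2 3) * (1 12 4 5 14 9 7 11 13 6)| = 26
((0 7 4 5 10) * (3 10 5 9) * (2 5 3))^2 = [4, 1, 3, 0, 2, 10, 6, 9, 8, 5, 7] = (0 4 2 3)(5 10 7 9)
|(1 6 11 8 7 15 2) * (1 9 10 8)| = |(1 6 11)(2 9 10 8 7 15)| = 6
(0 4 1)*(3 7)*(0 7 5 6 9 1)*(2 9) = (0 4)(1 7 3 5 6 2 9) = [4, 7, 9, 5, 0, 6, 2, 3, 8, 1]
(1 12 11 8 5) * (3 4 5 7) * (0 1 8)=(0 1 12 11)(3 4 5 8 7)=[1, 12, 2, 4, 5, 8, 6, 3, 7, 9, 10, 0, 11]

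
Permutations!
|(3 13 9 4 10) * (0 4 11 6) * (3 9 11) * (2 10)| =|(0 4 2 10 9 3 13 11 6)| =9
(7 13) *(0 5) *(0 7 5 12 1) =[12, 0, 2, 3, 4, 7, 6, 13, 8, 9, 10, 11, 1, 5] =(0 12 1)(5 7 13)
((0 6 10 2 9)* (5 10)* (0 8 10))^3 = (2 10 8 9) = [0, 1, 10, 3, 4, 5, 6, 7, 9, 2, 8]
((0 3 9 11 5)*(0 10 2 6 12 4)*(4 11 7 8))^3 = (0 7)(2 11)(3 8)(4 9)(5 6)(10 12) = [7, 1, 11, 8, 9, 6, 5, 0, 3, 4, 12, 2, 10]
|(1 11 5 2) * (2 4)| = 5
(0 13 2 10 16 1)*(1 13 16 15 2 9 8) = (0 16 13 9 8 1)(2 10 15) = [16, 0, 10, 3, 4, 5, 6, 7, 1, 8, 15, 11, 12, 9, 14, 2, 13]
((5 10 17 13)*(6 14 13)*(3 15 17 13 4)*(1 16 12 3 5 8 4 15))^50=(1 12)(3 16)(6 15)(14 17)=[0, 12, 2, 16, 4, 5, 15, 7, 8, 9, 10, 11, 1, 13, 17, 6, 3, 14]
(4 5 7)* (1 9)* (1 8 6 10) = (1 9 8 6 10)(4 5 7) = [0, 9, 2, 3, 5, 7, 10, 4, 6, 8, 1]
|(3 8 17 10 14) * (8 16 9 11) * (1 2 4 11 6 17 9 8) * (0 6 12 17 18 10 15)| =12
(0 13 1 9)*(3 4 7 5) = (0 13 1 9)(3 4 7 5) = [13, 9, 2, 4, 7, 3, 6, 5, 8, 0, 10, 11, 12, 1]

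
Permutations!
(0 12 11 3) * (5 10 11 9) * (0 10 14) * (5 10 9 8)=[12, 1, 2, 9, 4, 14, 6, 7, 5, 10, 11, 3, 8, 13, 0]=(0 12 8 5 14)(3 9 10 11)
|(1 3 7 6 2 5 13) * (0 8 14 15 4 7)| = 12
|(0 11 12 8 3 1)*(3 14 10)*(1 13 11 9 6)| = |(0 9 6 1)(3 13 11 12 8 14 10)| = 28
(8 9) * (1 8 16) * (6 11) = (1 8 9 16)(6 11) = [0, 8, 2, 3, 4, 5, 11, 7, 9, 16, 10, 6, 12, 13, 14, 15, 1]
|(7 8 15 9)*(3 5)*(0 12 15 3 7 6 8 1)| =10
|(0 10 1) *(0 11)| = 4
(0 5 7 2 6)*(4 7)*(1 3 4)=[5, 3, 6, 4, 7, 1, 0, 2]=(0 5 1 3 4 7 2 6)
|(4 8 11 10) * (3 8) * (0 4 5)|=7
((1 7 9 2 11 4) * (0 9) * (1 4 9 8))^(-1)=(0 7 1 8)(2 9 11)=[7, 8, 9, 3, 4, 5, 6, 1, 0, 11, 10, 2]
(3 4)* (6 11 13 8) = (3 4)(6 11 13 8) = [0, 1, 2, 4, 3, 5, 11, 7, 6, 9, 10, 13, 12, 8]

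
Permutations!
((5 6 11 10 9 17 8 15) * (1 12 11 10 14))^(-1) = (1 14 11 12)(5 15 8 17 9 10 6) = [0, 14, 2, 3, 4, 15, 5, 7, 17, 10, 6, 12, 1, 13, 11, 8, 16, 9]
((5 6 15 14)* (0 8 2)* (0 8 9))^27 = (0 9)(2 8)(5 14 15 6) = [9, 1, 8, 3, 4, 14, 5, 7, 2, 0, 10, 11, 12, 13, 15, 6]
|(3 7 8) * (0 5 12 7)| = |(0 5 12 7 8 3)| = 6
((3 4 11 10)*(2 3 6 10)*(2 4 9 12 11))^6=(12)=[0, 1, 2, 3, 4, 5, 6, 7, 8, 9, 10, 11, 12]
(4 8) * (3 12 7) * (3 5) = [0, 1, 2, 12, 8, 3, 6, 5, 4, 9, 10, 11, 7] = (3 12 7 5)(4 8)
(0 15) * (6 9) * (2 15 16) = [16, 1, 15, 3, 4, 5, 9, 7, 8, 6, 10, 11, 12, 13, 14, 0, 2] = (0 16 2 15)(6 9)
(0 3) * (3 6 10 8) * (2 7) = [6, 1, 7, 0, 4, 5, 10, 2, 3, 9, 8] = (0 6 10 8 3)(2 7)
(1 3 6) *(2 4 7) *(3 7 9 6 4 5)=(1 7 2 5 3 4 9 6)=[0, 7, 5, 4, 9, 3, 1, 2, 8, 6]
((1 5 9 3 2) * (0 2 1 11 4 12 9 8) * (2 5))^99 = [0, 2, 11, 1, 12, 5, 6, 7, 8, 3, 10, 4, 9] = (1 2 11 4 12 9 3)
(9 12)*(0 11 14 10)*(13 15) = (0 11 14 10)(9 12)(13 15) = [11, 1, 2, 3, 4, 5, 6, 7, 8, 12, 0, 14, 9, 15, 10, 13]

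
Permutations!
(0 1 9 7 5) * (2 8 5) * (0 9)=[1, 0, 8, 3, 4, 9, 6, 2, 5, 7]=(0 1)(2 8 5 9 7)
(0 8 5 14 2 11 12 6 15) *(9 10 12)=(0 8 5 14 2 11 9 10 12 6 15)=[8, 1, 11, 3, 4, 14, 15, 7, 5, 10, 12, 9, 6, 13, 2, 0]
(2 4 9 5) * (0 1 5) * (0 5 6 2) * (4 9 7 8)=(0 1 6 2 9 5)(4 7 8)=[1, 6, 9, 3, 7, 0, 2, 8, 4, 5]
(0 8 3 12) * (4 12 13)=(0 8 3 13 4 12)=[8, 1, 2, 13, 12, 5, 6, 7, 3, 9, 10, 11, 0, 4]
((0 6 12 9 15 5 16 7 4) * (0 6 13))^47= (0 13)(4 7 16 5 15 9 12 6)= [13, 1, 2, 3, 7, 15, 4, 16, 8, 12, 10, 11, 6, 0, 14, 9, 5]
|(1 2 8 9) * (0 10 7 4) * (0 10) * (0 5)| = |(0 5)(1 2 8 9)(4 10 7)| = 12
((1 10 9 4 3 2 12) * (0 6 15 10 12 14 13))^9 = (0 13 14 2 3 4 9 10 15 6)(1 12) = [13, 12, 3, 4, 9, 5, 0, 7, 8, 10, 15, 11, 1, 14, 2, 6]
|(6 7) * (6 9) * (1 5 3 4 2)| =15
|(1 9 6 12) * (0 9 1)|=4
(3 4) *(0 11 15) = (0 11 15)(3 4) = [11, 1, 2, 4, 3, 5, 6, 7, 8, 9, 10, 15, 12, 13, 14, 0]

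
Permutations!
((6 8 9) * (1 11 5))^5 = (1 5 11)(6 9 8) = [0, 5, 2, 3, 4, 11, 9, 7, 6, 8, 10, 1]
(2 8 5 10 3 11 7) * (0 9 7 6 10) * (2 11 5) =(0 9 7 11 6 10 3 5)(2 8) =[9, 1, 8, 5, 4, 0, 10, 11, 2, 7, 3, 6]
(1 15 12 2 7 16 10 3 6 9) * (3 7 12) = (1 15 3 6 9)(2 12)(7 16 10) = [0, 15, 12, 6, 4, 5, 9, 16, 8, 1, 7, 11, 2, 13, 14, 3, 10]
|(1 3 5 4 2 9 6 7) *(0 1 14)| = 10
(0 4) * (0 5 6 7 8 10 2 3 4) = (2 3 4 5 6 7 8 10) = [0, 1, 3, 4, 5, 6, 7, 8, 10, 9, 2]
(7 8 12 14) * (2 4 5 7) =(2 4 5 7 8 12 14) =[0, 1, 4, 3, 5, 7, 6, 8, 12, 9, 10, 11, 14, 13, 2]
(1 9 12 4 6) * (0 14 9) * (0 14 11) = (0 11)(1 14 9 12 4 6) = [11, 14, 2, 3, 6, 5, 1, 7, 8, 12, 10, 0, 4, 13, 9]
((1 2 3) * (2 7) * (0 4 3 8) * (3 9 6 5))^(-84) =[1, 9, 5, 4, 7, 0, 8, 6, 3, 2] =(0 1 9 2 5)(3 4 7 6 8)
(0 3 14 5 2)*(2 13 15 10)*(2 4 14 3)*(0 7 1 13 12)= (0 2 7 1 13 15 10 4 14 5 12)= [2, 13, 7, 3, 14, 12, 6, 1, 8, 9, 4, 11, 0, 15, 5, 10]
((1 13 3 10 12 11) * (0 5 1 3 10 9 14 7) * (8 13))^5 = (0 10 14 8 3 5 12 7 13 9 1 11) = [10, 11, 2, 5, 4, 12, 6, 13, 3, 1, 14, 0, 7, 9, 8]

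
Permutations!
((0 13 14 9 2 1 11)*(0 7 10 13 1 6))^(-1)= (0 6 2 9 14 13 10 7 11 1)= [6, 0, 9, 3, 4, 5, 2, 11, 8, 14, 7, 1, 12, 10, 13]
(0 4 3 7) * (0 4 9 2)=[9, 1, 0, 7, 3, 5, 6, 4, 8, 2]=(0 9 2)(3 7 4)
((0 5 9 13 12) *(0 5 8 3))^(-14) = (0 8 3)(5 13)(9 12) = [8, 1, 2, 0, 4, 13, 6, 7, 3, 12, 10, 11, 9, 5]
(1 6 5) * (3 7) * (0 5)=[5, 6, 2, 7, 4, 1, 0, 3]=(0 5 1 6)(3 7)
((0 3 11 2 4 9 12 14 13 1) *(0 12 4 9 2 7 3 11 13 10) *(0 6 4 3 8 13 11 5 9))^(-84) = [8, 2, 7, 12, 11, 13, 3, 10, 6, 1, 9, 14, 0, 4, 5] = (0 8 6 3 12)(1 2 7 10 9)(4 11 14 5 13)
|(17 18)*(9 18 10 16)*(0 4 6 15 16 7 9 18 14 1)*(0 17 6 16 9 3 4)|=12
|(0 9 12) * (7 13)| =|(0 9 12)(7 13)| =6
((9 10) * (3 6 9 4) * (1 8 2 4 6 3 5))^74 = (1 5 4 2 8)(6 10 9) = [0, 5, 8, 3, 2, 4, 10, 7, 1, 6, 9]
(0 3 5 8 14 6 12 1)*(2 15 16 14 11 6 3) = (0 2 15 16 14 3 5 8 11 6 12 1) = [2, 0, 15, 5, 4, 8, 12, 7, 11, 9, 10, 6, 1, 13, 3, 16, 14]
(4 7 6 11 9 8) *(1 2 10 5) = (1 2 10 5)(4 7 6 11 9 8) = [0, 2, 10, 3, 7, 1, 11, 6, 4, 8, 5, 9]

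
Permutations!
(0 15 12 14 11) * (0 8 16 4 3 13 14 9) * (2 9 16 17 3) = [15, 1, 9, 13, 2, 5, 6, 7, 17, 0, 10, 8, 16, 14, 11, 12, 4, 3] = (0 15 12 16 4 2 9)(3 13 14 11 8 17)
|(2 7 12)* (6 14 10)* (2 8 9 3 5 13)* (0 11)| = |(0 11)(2 7 12 8 9 3 5 13)(6 14 10)| = 24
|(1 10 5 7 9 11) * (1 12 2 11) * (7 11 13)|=9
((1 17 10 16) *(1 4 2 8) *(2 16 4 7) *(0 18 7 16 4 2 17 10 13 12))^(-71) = (0 18 7 17 13 12)(1 10 2 8) = [18, 10, 8, 3, 4, 5, 6, 17, 1, 9, 2, 11, 0, 12, 14, 15, 16, 13, 7]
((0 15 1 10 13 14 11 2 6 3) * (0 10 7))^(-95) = [15, 7, 10, 14, 4, 5, 13, 0, 8, 9, 11, 3, 12, 2, 6, 1] = (0 15 1 7)(2 10 11 3 14 6 13)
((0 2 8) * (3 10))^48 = (10) = [0, 1, 2, 3, 4, 5, 6, 7, 8, 9, 10]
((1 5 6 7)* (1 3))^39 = [0, 3, 2, 7, 4, 1, 5, 6] = (1 3 7 6 5)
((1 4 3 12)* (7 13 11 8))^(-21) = (1 12 3 4)(7 8 11 13) = [0, 12, 2, 4, 1, 5, 6, 8, 11, 9, 10, 13, 3, 7]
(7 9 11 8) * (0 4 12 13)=[4, 1, 2, 3, 12, 5, 6, 9, 7, 11, 10, 8, 13, 0]=(0 4 12 13)(7 9 11 8)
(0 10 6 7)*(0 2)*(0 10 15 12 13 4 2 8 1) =(0 15 12 13 4 2 10 6 7 8 1) =[15, 0, 10, 3, 2, 5, 7, 8, 1, 9, 6, 11, 13, 4, 14, 12]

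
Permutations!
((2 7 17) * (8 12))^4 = (2 7 17) = [0, 1, 7, 3, 4, 5, 6, 17, 8, 9, 10, 11, 12, 13, 14, 15, 16, 2]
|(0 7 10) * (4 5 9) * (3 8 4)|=|(0 7 10)(3 8 4 5 9)|=15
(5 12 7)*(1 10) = (1 10)(5 12 7) = [0, 10, 2, 3, 4, 12, 6, 5, 8, 9, 1, 11, 7]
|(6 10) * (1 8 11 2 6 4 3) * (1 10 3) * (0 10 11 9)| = |(0 10 4 1 8 9)(2 6 3 11)| = 12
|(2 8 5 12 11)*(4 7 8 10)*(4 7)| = |(2 10 7 8 5 12 11)| = 7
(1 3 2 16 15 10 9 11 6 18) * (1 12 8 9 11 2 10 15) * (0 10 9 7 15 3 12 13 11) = (0 10)(1 12 8 7 15 3 9 2 16)(6 18 13 11) = [10, 12, 16, 9, 4, 5, 18, 15, 7, 2, 0, 6, 8, 11, 14, 3, 1, 17, 13]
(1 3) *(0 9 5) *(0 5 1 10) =[9, 3, 2, 10, 4, 5, 6, 7, 8, 1, 0] =(0 9 1 3 10)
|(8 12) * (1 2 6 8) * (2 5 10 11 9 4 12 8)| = 14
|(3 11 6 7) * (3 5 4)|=6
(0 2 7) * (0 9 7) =(0 2)(7 9) =[2, 1, 0, 3, 4, 5, 6, 9, 8, 7]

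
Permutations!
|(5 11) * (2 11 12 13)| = |(2 11 5 12 13)| = 5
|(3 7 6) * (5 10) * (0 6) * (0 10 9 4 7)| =15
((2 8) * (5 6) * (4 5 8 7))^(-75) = [0, 1, 5, 3, 8, 2, 7, 6, 4] = (2 5)(4 8)(6 7)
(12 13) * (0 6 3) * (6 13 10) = (0 13 12 10 6 3) = [13, 1, 2, 0, 4, 5, 3, 7, 8, 9, 6, 11, 10, 12]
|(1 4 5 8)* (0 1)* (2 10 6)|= 15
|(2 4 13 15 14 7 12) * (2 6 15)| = |(2 4 13)(6 15 14 7 12)| = 15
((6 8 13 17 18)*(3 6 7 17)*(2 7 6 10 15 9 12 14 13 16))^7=(18)=[0, 1, 2, 3, 4, 5, 6, 7, 8, 9, 10, 11, 12, 13, 14, 15, 16, 17, 18]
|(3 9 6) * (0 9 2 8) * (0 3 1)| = |(0 9 6 1)(2 8 3)| = 12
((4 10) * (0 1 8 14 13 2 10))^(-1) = (0 4 10 2 13 14 8 1) = [4, 0, 13, 3, 10, 5, 6, 7, 1, 9, 2, 11, 12, 14, 8]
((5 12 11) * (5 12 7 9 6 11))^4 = (5 11 9)(6 7 12) = [0, 1, 2, 3, 4, 11, 7, 12, 8, 5, 10, 9, 6]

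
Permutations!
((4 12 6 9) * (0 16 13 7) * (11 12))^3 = (0 7 13 16)(4 6 11 9 12) = [7, 1, 2, 3, 6, 5, 11, 13, 8, 12, 10, 9, 4, 16, 14, 15, 0]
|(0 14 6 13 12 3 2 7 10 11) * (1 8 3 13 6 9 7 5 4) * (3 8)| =|(0 14 9 7 10 11)(1 3 2 5 4)(12 13)| =30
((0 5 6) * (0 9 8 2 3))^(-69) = (0 5 6 9 8 2 3) = [5, 1, 3, 0, 4, 6, 9, 7, 2, 8]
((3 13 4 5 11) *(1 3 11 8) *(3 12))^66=(1 13 8 3 5 12 4)=[0, 13, 2, 5, 1, 12, 6, 7, 3, 9, 10, 11, 4, 8]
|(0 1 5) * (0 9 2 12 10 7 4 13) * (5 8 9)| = |(0 1 8 9 2 12 10 7 4 13)| = 10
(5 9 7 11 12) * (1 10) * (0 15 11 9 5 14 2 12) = (0 15 11)(1 10)(2 12 14)(7 9) = [15, 10, 12, 3, 4, 5, 6, 9, 8, 7, 1, 0, 14, 13, 2, 11]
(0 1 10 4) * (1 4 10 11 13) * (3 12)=(0 4)(1 11 13)(3 12)=[4, 11, 2, 12, 0, 5, 6, 7, 8, 9, 10, 13, 3, 1]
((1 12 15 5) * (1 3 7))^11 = (1 7 3 5 15 12) = [0, 7, 2, 5, 4, 15, 6, 3, 8, 9, 10, 11, 1, 13, 14, 12]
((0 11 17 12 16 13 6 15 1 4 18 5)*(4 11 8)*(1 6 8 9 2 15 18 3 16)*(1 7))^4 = (0 6 9 18 2 5 15)(1 7 12 17 11)(3 4 8 13 16) = [6, 7, 5, 4, 8, 15, 9, 12, 13, 18, 10, 1, 17, 16, 14, 0, 3, 11, 2]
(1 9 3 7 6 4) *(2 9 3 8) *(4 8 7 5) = (1 3 5 4)(2 9 7 6 8) = [0, 3, 9, 5, 1, 4, 8, 6, 2, 7]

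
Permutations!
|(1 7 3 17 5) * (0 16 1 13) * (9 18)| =8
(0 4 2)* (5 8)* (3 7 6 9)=[4, 1, 0, 7, 2, 8, 9, 6, 5, 3]=(0 4 2)(3 7 6 9)(5 8)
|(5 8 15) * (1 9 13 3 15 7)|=8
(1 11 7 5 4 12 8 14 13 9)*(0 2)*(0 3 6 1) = [2, 11, 3, 6, 12, 4, 1, 5, 14, 0, 10, 7, 8, 9, 13] = (0 2 3 6 1 11 7 5 4 12 8 14 13 9)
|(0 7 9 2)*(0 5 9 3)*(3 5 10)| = |(0 7 5 9 2 10 3)| = 7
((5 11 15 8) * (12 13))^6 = (5 15)(8 11) = [0, 1, 2, 3, 4, 15, 6, 7, 11, 9, 10, 8, 12, 13, 14, 5]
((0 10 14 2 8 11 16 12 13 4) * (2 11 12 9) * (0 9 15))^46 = (0 16 14)(2 4 12)(8 9 13)(10 15 11) = [16, 1, 4, 3, 12, 5, 6, 7, 9, 13, 15, 10, 2, 8, 0, 11, 14]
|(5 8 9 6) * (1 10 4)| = |(1 10 4)(5 8 9 6)| = 12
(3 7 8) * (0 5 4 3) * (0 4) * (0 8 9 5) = [0, 1, 2, 7, 3, 8, 6, 9, 4, 5] = (3 7 9 5 8 4)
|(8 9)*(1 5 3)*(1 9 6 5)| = |(3 9 8 6 5)| = 5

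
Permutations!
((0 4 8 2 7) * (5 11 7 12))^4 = [12, 1, 7, 3, 5, 4, 6, 2, 11, 9, 10, 8, 0] = (0 12)(2 7)(4 5)(8 11)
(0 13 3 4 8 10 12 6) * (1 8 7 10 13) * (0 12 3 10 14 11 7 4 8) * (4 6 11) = (0 1)(3 8 13 10)(4 6 12 11 7 14) = [1, 0, 2, 8, 6, 5, 12, 14, 13, 9, 3, 7, 11, 10, 4]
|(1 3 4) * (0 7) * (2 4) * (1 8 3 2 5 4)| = 4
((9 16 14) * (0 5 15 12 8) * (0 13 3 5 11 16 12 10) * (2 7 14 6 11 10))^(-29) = [10, 1, 7, 5, 4, 15, 11, 14, 13, 12, 0, 16, 8, 3, 9, 2, 6] = (0 10)(2 7 14 9 12 8 13 3 5 15)(6 11 16)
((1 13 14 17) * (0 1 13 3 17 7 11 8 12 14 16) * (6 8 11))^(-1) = (0 16 13 17 3 1)(6 7 14 12 8) = [16, 0, 2, 1, 4, 5, 7, 14, 6, 9, 10, 11, 8, 17, 12, 15, 13, 3]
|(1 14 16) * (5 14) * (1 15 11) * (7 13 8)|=|(1 5 14 16 15 11)(7 13 8)|=6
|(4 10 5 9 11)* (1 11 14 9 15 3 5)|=12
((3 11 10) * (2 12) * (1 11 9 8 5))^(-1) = (1 5 8 9 3 10 11)(2 12) = [0, 5, 12, 10, 4, 8, 6, 7, 9, 3, 11, 1, 2]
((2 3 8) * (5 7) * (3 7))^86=(2 7 5 3 8)=[0, 1, 7, 8, 4, 3, 6, 5, 2]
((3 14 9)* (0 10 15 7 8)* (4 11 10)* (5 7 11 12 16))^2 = (0 12 5 8 4 16 7)(3 9 14)(10 11 15) = [12, 1, 2, 9, 16, 8, 6, 0, 4, 14, 11, 15, 5, 13, 3, 10, 7]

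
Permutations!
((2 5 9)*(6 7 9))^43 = (2 7 5 9 6) = [0, 1, 7, 3, 4, 9, 2, 5, 8, 6]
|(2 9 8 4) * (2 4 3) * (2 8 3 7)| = 5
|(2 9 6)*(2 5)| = |(2 9 6 5)| = 4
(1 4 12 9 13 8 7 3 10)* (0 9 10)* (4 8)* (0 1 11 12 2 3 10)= (0 9 13 4 2 3 1 8 7 10 11 12)= [9, 8, 3, 1, 2, 5, 6, 10, 7, 13, 11, 12, 0, 4]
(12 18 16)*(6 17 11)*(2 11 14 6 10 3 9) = (2 11 10 3 9)(6 17 14)(12 18 16) = [0, 1, 11, 9, 4, 5, 17, 7, 8, 2, 3, 10, 18, 13, 6, 15, 12, 14, 16]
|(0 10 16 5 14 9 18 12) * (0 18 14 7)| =10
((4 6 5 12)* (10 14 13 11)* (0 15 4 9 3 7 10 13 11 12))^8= (0 6 15 5 4)= [6, 1, 2, 3, 0, 4, 15, 7, 8, 9, 10, 11, 12, 13, 14, 5]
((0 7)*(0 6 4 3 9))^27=(0 4)(3 7)(6 9)=[4, 1, 2, 7, 0, 5, 9, 3, 8, 6]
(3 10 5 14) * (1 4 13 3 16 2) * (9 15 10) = (1 4 13 3 9 15 10 5 14 16 2) = [0, 4, 1, 9, 13, 14, 6, 7, 8, 15, 5, 11, 12, 3, 16, 10, 2]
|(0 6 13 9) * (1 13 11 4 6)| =12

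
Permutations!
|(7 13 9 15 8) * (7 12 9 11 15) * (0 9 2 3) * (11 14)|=11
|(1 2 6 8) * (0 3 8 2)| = |(0 3 8 1)(2 6)| = 4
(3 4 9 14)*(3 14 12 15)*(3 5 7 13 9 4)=(5 7 13 9 12 15)=[0, 1, 2, 3, 4, 7, 6, 13, 8, 12, 10, 11, 15, 9, 14, 5]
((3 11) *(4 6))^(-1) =(3 11)(4 6) =[0, 1, 2, 11, 6, 5, 4, 7, 8, 9, 10, 3]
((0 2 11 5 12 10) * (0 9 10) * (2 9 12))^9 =(0 9 10 12) =[9, 1, 2, 3, 4, 5, 6, 7, 8, 10, 12, 11, 0]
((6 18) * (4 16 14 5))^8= (18)= [0, 1, 2, 3, 4, 5, 6, 7, 8, 9, 10, 11, 12, 13, 14, 15, 16, 17, 18]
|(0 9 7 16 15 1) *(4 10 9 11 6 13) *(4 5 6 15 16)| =|(16)(0 11 15 1)(4 10 9 7)(5 6 13)| =12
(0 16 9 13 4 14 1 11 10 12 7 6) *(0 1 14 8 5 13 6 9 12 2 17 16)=(1 11 10 2 17 16 12 7 9 6)(4 8 5 13)=[0, 11, 17, 3, 8, 13, 1, 9, 5, 6, 2, 10, 7, 4, 14, 15, 12, 16]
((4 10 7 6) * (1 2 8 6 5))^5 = (1 10 8 5 4 2 7 6) = [0, 10, 7, 3, 2, 4, 1, 6, 5, 9, 8]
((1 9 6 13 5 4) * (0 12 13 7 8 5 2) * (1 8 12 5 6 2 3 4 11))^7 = (13)(0 5 11 1 9 2) = [5, 9, 0, 3, 4, 11, 6, 7, 8, 2, 10, 1, 12, 13]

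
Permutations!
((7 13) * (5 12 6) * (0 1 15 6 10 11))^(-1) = (0 11 10 12 5 6 15 1)(7 13) = [11, 0, 2, 3, 4, 6, 15, 13, 8, 9, 12, 10, 5, 7, 14, 1]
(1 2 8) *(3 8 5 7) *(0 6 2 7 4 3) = [6, 7, 5, 8, 3, 4, 2, 0, 1] = (0 6 2 5 4 3 8 1 7)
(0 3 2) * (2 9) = (0 3 9 2) = [3, 1, 0, 9, 4, 5, 6, 7, 8, 2]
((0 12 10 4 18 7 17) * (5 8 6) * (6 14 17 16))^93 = [8, 1, 2, 3, 0, 7, 18, 10, 16, 9, 17, 11, 14, 13, 6, 15, 4, 5, 12] = (0 8 16 4)(5 7 10 17)(6 18 12 14)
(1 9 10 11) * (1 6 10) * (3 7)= (1 9)(3 7)(6 10 11)= [0, 9, 2, 7, 4, 5, 10, 3, 8, 1, 11, 6]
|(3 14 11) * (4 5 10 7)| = 12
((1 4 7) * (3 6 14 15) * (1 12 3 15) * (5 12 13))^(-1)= (15)(1 14 6 3 12 5 13 7 4)= [0, 14, 2, 12, 1, 13, 3, 4, 8, 9, 10, 11, 5, 7, 6, 15]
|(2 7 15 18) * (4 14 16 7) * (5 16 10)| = 9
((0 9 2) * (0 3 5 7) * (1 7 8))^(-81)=(0 7 1 8 5 3 2 9)=[7, 8, 9, 2, 4, 3, 6, 1, 5, 0]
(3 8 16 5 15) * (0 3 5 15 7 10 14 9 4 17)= (0 3 8 16 15 5 7 10 14 9 4 17)= [3, 1, 2, 8, 17, 7, 6, 10, 16, 4, 14, 11, 12, 13, 9, 5, 15, 0]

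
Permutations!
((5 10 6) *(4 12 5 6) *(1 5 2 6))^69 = (1 6 2 12 4 10 5) = [0, 6, 12, 3, 10, 1, 2, 7, 8, 9, 5, 11, 4]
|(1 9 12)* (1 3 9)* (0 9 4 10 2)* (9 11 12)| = 7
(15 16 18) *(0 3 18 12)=(0 3 18 15 16 12)=[3, 1, 2, 18, 4, 5, 6, 7, 8, 9, 10, 11, 0, 13, 14, 16, 12, 17, 15]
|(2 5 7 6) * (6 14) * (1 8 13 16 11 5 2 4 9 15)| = |(1 8 13 16 11 5 7 14 6 4 9 15)| = 12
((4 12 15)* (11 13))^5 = (4 15 12)(11 13) = [0, 1, 2, 3, 15, 5, 6, 7, 8, 9, 10, 13, 4, 11, 14, 12]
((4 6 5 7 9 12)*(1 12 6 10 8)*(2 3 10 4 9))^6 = [0, 2, 9, 6, 4, 1, 8, 12, 7, 10, 5, 11, 3] = (1 2 9 10 5)(3 6 8 7 12)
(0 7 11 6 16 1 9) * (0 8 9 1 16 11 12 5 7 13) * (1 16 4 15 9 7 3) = (0 13)(1 16 4 15 9 8 7 12 5 3)(6 11) = [13, 16, 2, 1, 15, 3, 11, 12, 7, 8, 10, 6, 5, 0, 14, 9, 4]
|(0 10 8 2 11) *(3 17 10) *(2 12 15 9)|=10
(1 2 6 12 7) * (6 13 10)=(1 2 13 10 6 12 7)=[0, 2, 13, 3, 4, 5, 12, 1, 8, 9, 6, 11, 7, 10]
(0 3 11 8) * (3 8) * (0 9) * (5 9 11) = (0 8 11 3 5 9) = [8, 1, 2, 5, 4, 9, 6, 7, 11, 0, 10, 3]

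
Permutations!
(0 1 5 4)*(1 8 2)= (0 8 2 1 5 4)= [8, 5, 1, 3, 0, 4, 6, 7, 2]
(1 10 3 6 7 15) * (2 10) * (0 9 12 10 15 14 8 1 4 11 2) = [9, 0, 15, 6, 11, 5, 7, 14, 1, 12, 3, 2, 10, 13, 8, 4] = (0 9 12 10 3 6 7 14 8 1)(2 15 4 11)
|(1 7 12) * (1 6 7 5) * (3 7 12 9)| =|(1 5)(3 7 9)(6 12)| =6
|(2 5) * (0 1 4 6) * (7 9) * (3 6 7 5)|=9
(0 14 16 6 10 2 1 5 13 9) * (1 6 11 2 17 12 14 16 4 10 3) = (0 16 11 2 6 3 1 5 13 9)(4 10 17 12 14) = [16, 5, 6, 1, 10, 13, 3, 7, 8, 0, 17, 2, 14, 9, 4, 15, 11, 12]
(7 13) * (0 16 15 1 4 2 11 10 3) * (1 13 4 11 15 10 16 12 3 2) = (0 12 3)(1 11 16 10 2 15 13 7 4) = [12, 11, 15, 0, 1, 5, 6, 4, 8, 9, 2, 16, 3, 7, 14, 13, 10]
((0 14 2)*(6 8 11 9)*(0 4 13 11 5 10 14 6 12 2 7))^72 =(0 8 10 7 6 5 14) =[8, 1, 2, 3, 4, 14, 5, 6, 10, 9, 7, 11, 12, 13, 0]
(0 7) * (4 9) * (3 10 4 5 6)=[7, 1, 2, 10, 9, 6, 3, 0, 8, 5, 4]=(0 7)(3 10 4 9 5 6)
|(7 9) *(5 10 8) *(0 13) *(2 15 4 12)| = |(0 13)(2 15 4 12)(5 10 8)(7 9)| = 12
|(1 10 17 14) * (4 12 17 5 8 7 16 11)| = |(1 10 5 8 7 16 11 4 12 17 14)| = 11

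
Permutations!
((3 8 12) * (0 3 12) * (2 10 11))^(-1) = (12)(0 8 3)(2 11 10) = [8, 1, 11, 0, 4, 5, 6, 7, 3, 9, 2, 10, 12]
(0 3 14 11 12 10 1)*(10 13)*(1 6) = (0 3 14 11 12 13 10 6 1) = [3, 0, 2, 14, 4, 5, 1, 7, 8, 9, 6, 12, 13, 10, 11]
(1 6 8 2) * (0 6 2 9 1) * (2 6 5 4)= (0 5 4 2)(1 6 8 9)= [5, 6, 0, 3, 2, 4, 8, 7, 9, 1]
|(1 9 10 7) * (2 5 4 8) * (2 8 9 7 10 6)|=|(10)(1 7)(2 5 4 9 6)|=10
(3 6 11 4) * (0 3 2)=(0 3 6 11 4 2)=[3, 1, 0, 6, 2, 5, 11, 7, 8, 9, 10, 4]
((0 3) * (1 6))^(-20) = (6) = [0, 1, 2, 3, 4, 5, 6]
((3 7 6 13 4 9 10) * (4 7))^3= (13)(3 10 9 4)= [0, 1, 2, 10, 3, 5, 6, 7, 8, 4, 9, 11, 12, 13]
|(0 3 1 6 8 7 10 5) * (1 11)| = 9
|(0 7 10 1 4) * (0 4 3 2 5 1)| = |(0 7 10)(1 3 2 5)| = 12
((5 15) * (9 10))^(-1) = (5 15)(9 10) = [0, 1, 2, 3, 4, 15, 6, 7, 8, 10, 9, 11, 12, 13, 14, 5]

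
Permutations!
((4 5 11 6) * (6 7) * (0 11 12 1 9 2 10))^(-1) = (0 10 2 9 1 12 5 4 6 7 11) = [10, 12, 9, 3, 6, 4, 7, 11, 8, 1, 2, 0, 5]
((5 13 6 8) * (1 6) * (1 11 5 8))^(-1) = (1 6)(5 11 13) = [0, 6, 2, 3, 4, 11, 1, 7, 8, 9, 10, 13, 12, 5]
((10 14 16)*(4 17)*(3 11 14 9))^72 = (17) = [0, 1, 2, 3, 4, 5, 6, 7, 8, 9, 10, 11, 12, 13, 14, 15, 16, 17]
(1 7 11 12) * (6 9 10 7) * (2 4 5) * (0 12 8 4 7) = (0 12 1 6 9 10)(2 7 11 8 4 5) = [12, 6, 7, 3, 5, 2, 9, 11, 4, 10, 0, 8, 1]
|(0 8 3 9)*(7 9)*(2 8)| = |(0 2 8 3 7 9)| = 6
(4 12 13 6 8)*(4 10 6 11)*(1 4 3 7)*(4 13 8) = [0, 13, 2, 7, 12, 5, 4, 1, 10, 9, 6, 3, 8, 11] = (1 13 11 3 7)(4 12 8 10 6)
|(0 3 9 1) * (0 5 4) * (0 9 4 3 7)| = |(0 7)(1 5 3 4 9)| = 10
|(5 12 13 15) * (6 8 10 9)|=|(5 12 13 15)(6 8 10 9)|=4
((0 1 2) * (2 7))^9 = (0 1 7 2) = [1, 7, 0, 3, 4, 5, 6, 2]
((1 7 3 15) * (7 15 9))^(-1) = (1 15)(3 7 9) = [0, 15, 2, 7, 4, 5, 6, 9, 8, 3, 10, 11, 12, 13, 14, 1]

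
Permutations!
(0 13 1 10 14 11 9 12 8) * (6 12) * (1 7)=(0 13 7 1 10 14 11 9 6 12 8)=[13, 10, 2, 3, 4, 5, 12, 1, 0, 6, 14, 9, 8, 7, 11]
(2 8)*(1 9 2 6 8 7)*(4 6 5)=[0, 9, 7, 3, 6, 4, 8, 1, 5, 2]=(1 9 2 7)(4 6 8 5)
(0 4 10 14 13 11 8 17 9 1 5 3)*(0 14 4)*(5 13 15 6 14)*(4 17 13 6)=[0, 6, 2, 5, 10, 3, 14, 7, 13, 1, 17, 8, 12, 11, 15, 4, 16, 9]=(1 6 14 15 4 10 17 9)(3 5)(8 13 11)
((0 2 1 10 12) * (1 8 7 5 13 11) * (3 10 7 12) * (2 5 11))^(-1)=(0 12 8 2 13 5)(1 11 7)(3 10)=[12, 11, 13, 10, 4, 0, 6, 1, 2, 9, 3, 7, 8, 5]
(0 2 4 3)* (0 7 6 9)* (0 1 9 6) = (0 2 4 3 7)(1 9) = [2, 9, 4, 7, 3, 5, 6, 0, 8, 1]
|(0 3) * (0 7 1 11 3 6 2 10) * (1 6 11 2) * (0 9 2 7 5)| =|(0 11 3 5)(1 7 6)(2 10 9)| =12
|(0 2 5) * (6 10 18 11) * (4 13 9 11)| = |(0 2 5)(4 13 9 11 6 10 18)| = 21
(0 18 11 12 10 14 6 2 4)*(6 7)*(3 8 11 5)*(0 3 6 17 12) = (0 18 5 6 2 4 3 8 11)(7 17 12 10 14) = [18, 1, 4, 8, 3, 6, 2, 17, 11, 9, 14, 0, 10, 13, 7, 15, 16, 12, 5]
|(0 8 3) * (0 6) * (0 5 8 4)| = 4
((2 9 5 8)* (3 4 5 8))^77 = [0, 1, 8, 5, 3, 4, 6, 7, 9, 2] = (2 8 9)(3 5 4)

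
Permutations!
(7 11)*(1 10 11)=(1 10 11 7)=[0, 10, 2, 3, 4, 5, 6, 1, 8, 9, 11, 7]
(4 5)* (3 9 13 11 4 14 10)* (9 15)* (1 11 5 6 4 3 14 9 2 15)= (1 11 3)(2 15)(4 6)(5 9 13)(10 14)= [0, 11, 15, 1, 6, 9, 4, 7, 8, 13, 14, 3, 12, 5, 10, 2]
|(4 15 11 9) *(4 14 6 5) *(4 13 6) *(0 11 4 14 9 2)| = |(0 11 2)(4 15)(5 13 6)| = 6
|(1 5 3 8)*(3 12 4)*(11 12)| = |(1 5 11 12 4 3 8)| = 7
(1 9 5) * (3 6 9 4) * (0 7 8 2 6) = [7, 4, 6, 0, 3, 1, 9, 8, 2, 5] = (0 7 8 2 6 9 5 1 4 3)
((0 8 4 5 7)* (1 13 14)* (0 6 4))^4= (1 13 14)= [0, 13, 2, 3, 4, 5, 6, 7, 8, 9, 10, 11, 12, 14, 1]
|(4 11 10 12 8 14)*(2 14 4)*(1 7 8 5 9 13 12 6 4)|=|(1 7 8)(2 14)(4 11 10 6)(5 9 13 12)|=12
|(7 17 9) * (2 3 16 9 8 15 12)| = 9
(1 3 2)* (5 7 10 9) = (1 3 2)(5 7 10 9) = [0, 3, 1, 2, 4, 7, 6, 10, 8, 5, 9]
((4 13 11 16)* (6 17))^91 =(4 16 11 13)(6 17) =[0, 1, 2, 3, 16, 5, 17, 7, 8, 9, 10, 13, 12, 4, 14, 15, 11, 6]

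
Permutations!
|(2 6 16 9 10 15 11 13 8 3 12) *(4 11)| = |(2 6 16 9 10 15 4 11 13 8 3 12)| = 12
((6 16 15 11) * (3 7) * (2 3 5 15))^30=(2 6 15 7)(3 16 11 5)=[0, 1, 6, 16, 4, 3, 15, 2, 8, 9, 10, 5, 12, 13, 14, 7, 11]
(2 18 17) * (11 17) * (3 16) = [0, 1, 18, 16, 4, 5, 6, 7, 8, 9, 10, 17, 12, 13, 14, 15, 3, 2, 11] = (2 18 11 17)(3 16)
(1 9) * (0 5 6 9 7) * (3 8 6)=(0 5 3 8 6 9 1 7)=[5, 7, 2, 8, 4, 3, 9, 0, 6, 1]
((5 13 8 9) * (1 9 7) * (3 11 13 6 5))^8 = (1 9 3 11 13 8 7) = [0, 9, 2, 11, 4, 5, 6, 1, 7, 3, 10, 13, 12, 8]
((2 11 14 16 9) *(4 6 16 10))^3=(2 10 16 11 4 9 14 6)=[0, 1, 10, 3, 9, 5, 2, 7, 8, 14, 16, 4, 12, 13, 6, 15, 11]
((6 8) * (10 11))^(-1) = (6 8)(10 11) = [0, 1, 2, 3, 4, 5, 8, 7, 6, 9, 11, 10]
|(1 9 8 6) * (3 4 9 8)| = |(1 8 6)(3 4 9)| = 3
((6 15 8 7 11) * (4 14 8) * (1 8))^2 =(1 7 6 4)(8 11 15 14) =[0, 7, 2, 3, 1, 5, 4, 6, 11, 9, 10, 15, 12, 13, 8, 14]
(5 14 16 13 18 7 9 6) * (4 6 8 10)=[0, 1, 2, 3, 6, 14, 5, 9, 10, 8, 4, 11, 12, 18, 16, 15, 13, 17, 7]=(4 6 5 14 16 13 18 7 9 8 10)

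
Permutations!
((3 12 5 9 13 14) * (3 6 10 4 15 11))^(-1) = [0, 1, 2, 11, 10, 12, 14, 7, 8, 5, 6, 15, 3, 9, 13, 4] = (3 11 15 4 10 6 14 13 9 5 12)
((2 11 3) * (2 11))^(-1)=[0, 1, 2, 11, 4, 5, 6, 7, 8, 9, 10, 3]=(3 11)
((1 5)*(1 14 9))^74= (1 14)(5 9)= [0, 14, 2, 3, 4, 9, 6, 7, 8, 5, 10, 11, 12, 13, 1]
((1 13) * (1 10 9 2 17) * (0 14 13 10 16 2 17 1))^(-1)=(0 17 9 10 1 2 16 13 14)=[17, 2, 16, 3, 4, 5, 6, 7, 8, 10, 1, 11, 12, 14, 0, 15, 13, 9]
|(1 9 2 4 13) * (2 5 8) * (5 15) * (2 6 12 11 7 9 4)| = |(1 4 13)(5 8 6 12 11 7 9 15)| = 24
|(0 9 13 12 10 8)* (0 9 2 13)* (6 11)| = 14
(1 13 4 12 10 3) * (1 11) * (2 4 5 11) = (1 13 5 11)(2 4 12 10 3) = [0, 13, 4, 2, 12, 11, 6, 7, 8, 9, 3, 1, 10, 5]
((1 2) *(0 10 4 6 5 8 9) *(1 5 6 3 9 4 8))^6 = [0, 1, 2, 3, 4, 5, 6, 7, 8, 9, 10] = (10)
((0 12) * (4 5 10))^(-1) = (0 12)(4 10 5) = [12, 1, 2, 3, 10, 4, 6, 7, 8, 9, 5, 11, 0]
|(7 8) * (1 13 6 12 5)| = |(1 13 6 12 5)(7 8)| = 10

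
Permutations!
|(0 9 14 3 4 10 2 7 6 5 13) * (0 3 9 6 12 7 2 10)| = 6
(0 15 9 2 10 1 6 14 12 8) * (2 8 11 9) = (0 15 2 10 1 6 14 12 11 9 8) = [15, 6, 10, 3, 4, 5, 14, 7, 0, 8, 1, 9, 11, 13, 12, 2]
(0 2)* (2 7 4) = (0 7 4 2) = [7, 1, 0, 3, 2, 5, 6, 4]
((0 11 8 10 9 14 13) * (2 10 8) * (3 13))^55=[13, 1, 11, 14, 4, 5, 6, 7, 8, 10, 2, 0, 12, 3, 9]=(0 13 3 14 9 10 2 11)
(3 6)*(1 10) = (1 10)(3 6) = [0, 10, 2, 6, 4, 5, 3, 7, 8, 9, 1]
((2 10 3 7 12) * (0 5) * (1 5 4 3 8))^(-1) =(0 5 1 8 10 2 12 7 3 4) =[5, 8, 12, 4, 0, 1, 6, 3, 10, 9, 2, 11, 7]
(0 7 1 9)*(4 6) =(0 7 1 9)(4 6) =[7, 9, 2, 3, 6, 5, 4, 1, 8, 0]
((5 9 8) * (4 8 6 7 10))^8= (4 8 5 9 6 7 10)= [0, 1, 2, 3, 8, 9, 7, 10, 5, 6, 4]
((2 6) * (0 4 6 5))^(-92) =(0 2 4 5 6) =[2, 1, 4, 3, 5, 6, 0]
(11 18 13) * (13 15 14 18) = (11 13)(14 18 15) = [0, 1, 2, 3, 4, 5, 6, 7, 8, 9, 10, 13, 12, 11, 18, 14, 16, 17, 15]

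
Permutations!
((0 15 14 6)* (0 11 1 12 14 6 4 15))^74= (1 15 12 6 14 11 4)= [0, 15, 2, 3, 1, 5, 14, 7, 8, 9, 10, 4, 6, 13, 11, 12]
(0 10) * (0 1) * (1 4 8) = (0 10 4 8 1) = [10, 0, 2, 3, 8, 5, 6, 7, 1, 9, 4]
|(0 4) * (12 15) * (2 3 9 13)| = 4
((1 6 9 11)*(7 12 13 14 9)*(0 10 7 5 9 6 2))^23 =(0 2 1 11 9 5 6 14 13 12 7 10) =[2, 11, 1, 3, 4, 6, 14, 10, 8, 5, 0, 9, 7, 12, 13]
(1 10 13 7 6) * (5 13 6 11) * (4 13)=[0, 10, 2, 3, 13, 4, 1, 11, 8, 9, 6, 5, 12, 7]=(1 10 6)(4 13 7 11 5)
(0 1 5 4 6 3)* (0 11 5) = (0 1)(3 11 5 4 6) = [1, 0, 2, 11, 6, 4, 3, 7, 8, 9, 10, 5]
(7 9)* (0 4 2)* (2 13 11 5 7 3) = (0 4 13 11 5 7 9 3 2) = [4, 1, 0, 2, 13, 7, 6, 9, 8, 3, 10, 5, 12, 11]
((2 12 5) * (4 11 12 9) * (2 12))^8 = (12) = [0, 1, 2, 3, 4, 5, 6, 7, 8, 9, 10, 11, 12]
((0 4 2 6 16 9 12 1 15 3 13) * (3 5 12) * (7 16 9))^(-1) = [13, 12, 4, 9, 0, 15, 2, 16, 8, 6, 10, 11, 5, 3, 14, 1, 7] = (0 13 3 9 6 2 4)(1 12 5 15)(7 16)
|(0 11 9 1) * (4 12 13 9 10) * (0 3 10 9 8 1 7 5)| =|(0 11 9 7 5)(1 3 10 4 12 13 8)| =35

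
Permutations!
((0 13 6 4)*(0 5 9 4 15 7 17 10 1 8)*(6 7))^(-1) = (0 8 1 10 17 7 13)(4 9 5)(6 15) = [8, 10, 2, 3, 9, 4, 15, 13, 1, 5, 17, 11, 12, 0, 14, 6, 16, 7]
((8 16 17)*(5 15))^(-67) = (5 15)(8 17 16) = [0, 1, 2, 3, 4, 15, 6, 7, 17, 9, 10, 11, 12, 13, 14, 5, 8, 16]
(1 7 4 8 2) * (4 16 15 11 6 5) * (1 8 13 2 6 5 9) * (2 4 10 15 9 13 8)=(1 7 16 9)(4 8 6 13)(5 10 15 11)=[0, 7, 2, 3, 8, 10, 13, 16, 6, 1, 15, 5, 12, 4, 14, 11, 9]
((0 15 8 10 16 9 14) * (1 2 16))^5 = [2, 0, 15, 3, 4, 5, 6, 7, 9, 10, 14, 11, 12, 13, 1, 16, 8] = (0 2 15 16 8 9 10 14 1)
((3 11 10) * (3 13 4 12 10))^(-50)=(4 10)(12 13)=[0, 1, 2, 3, 10, 5, 6, 7, 8, 9, 4, 11, 13, 12]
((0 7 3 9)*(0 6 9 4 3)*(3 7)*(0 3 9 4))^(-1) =(0 3 7 4 6 9) =[3, 1, 2, 7, 6, 5, 9, 4, 8, 0]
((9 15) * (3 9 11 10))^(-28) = (3 15 10 9 11) = [0, 1, 2, 15, 4, 5, 6, 7, 8, 11, 9, 3, 12, 13, 14, 10]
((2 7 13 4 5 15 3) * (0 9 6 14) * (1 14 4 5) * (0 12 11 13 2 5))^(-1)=(0 13 11 12 14 1 4 6 9)(2 7)(3 15 5)=[13, 4, 7, 15, 6, 3, 9, 2, 8, 0, 10, 12, 14, 11, 1, 5]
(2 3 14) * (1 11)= (1 11)(2 3 14)= [0, 11, 3, 14, 4, 5, 6, 7, 8, 9, 10, 1, 12, 13, 2]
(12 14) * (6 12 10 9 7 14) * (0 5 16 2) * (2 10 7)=(0 5 16 10 9 2)(6 12)(7 14)=[5, 1, 0, 3, 4, 16, 12, 14, 8, 2, 9, 11, 6, 13, 7, 15, 10]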